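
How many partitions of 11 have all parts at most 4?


Using the generating function (1-x)^(-1)(1-x^2)^(-1)...(1-x^4)^(-1),
the coefficient of x^11 counts these restricted partitions.
Result = 27

27


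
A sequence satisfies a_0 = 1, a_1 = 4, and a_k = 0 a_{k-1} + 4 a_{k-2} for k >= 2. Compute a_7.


The characteristic equation is t^2 - 0 t - 4 = 0, with roots r_1 = 2 and r_2 = -2 (so c_1 = r_1 + r_2, c_2 = -r_1 r_2 as required).
One can use the closed form a_n = A r_1^n + B r_2^n, but direct iteration is more reliable:
a_0 = 1, a_1 = 4, a_2 = 4, a_3 = 16, a_4 = 16, a_5 = 64, a_6 = 64, a_7 = 256.
So a_7 = 256.

256


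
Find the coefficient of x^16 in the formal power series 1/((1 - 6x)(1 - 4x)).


By partial fractions or Cauchy convolution:
The coefficient equals sum_{k=0}^{16} 6^k * 4^(16-k).
= 8454739787776

8454739787776


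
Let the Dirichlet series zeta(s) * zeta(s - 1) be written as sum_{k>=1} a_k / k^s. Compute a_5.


Convolution gives a_k = sum_{d | k} d * 1 = sum_{d | k} d = sigma(k), the sum of positive divisors of k.
For k = 5, the divisors are 1, 5, so
sigma(5) = 1 + 5 = 6.

6


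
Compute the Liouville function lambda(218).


The Liouville function is lambda(k) = (-1)^Omega(k), where Omega(k) counts the prime factors of k with multiplicity.
Factoring: 218 = 2 * 109, so Omega(218) = 2.
lambda(218) = (-1)^2 = 1.

1


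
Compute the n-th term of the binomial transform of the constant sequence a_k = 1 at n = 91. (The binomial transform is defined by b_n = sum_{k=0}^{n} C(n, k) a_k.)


With a_k = 1 for all k, b_n = sum_{k=0}^{n} C(n, k) = 2^n by the binomial theorem.
For n = 91: 2^91 = 2475880078570760549798248448.

2475880078570760549798248448


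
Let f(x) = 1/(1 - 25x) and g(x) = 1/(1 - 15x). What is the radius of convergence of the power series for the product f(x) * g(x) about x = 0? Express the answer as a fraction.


The radius of 1/(1 - 25x) is 1/25 (nearest singularity at x = 1/25), and the radius of 1/(1 - 15x) is 1/15.
The product f(x)*g(x) = 1/((1 - 25x)(1 - 15x)) has singularities at both 1/25 and 1/15, so its radius of convergence is the distance to the nearest one:
min(1/25, 1/15) = 1/25.

1/25


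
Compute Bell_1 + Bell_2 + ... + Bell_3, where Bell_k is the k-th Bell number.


Recall Bell_k counts set partitions of a k-set (with Bell_0 = 1 by convention).
Bell_1 through Bell_3: 1, 2, 5
Sum = 1 + 2 + 5 = 8.

8


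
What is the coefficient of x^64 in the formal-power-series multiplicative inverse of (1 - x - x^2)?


Let the inverse be f(x) = sum_{k>=0} a_k x^k. From f(x) * (1 - x - x^2) = 1 and matching coefficients:
 x^0: a_0 = 1.
 x^1: a_1 - a_0 = 0, so a_1 = 1.
 x^k (k >= 2): a_k - a_{k-1} - a_{k-2} = 0, i.e. a_k = a_{k-1} + a_{k-2}.
This is the Fibonacci-type recurrence shifted so that a_0 = a_1 = 1.
Iterating: a_0=1, a_1=1, a_2=2, a_3=3, a_4=5, a_5=8, a_6=13, a_7=21, a_8=34, a_9=55, ...
a_64 = 17167680177565.

17167680177565


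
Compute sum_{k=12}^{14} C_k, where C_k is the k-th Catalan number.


C_12 through C_14: 208012, 742900, 2674440
Sum = 208012 + 742900 + 2674440
= 3625352

3625352


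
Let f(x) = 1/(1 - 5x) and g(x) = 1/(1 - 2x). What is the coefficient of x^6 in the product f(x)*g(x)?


The coefficient of x^n in f*g is the Cauchy product: sum_{k=0}^{n} a^k * b^(n-k).
With a=5, b=2, n=6:
sum_{k=0}^{6} 5^k * 2^(6-k)
= 25999

25999


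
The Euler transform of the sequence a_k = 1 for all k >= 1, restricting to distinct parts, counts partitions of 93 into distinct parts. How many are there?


Partitions of 93 into distinct parts can be computed via generating function.
Product (1+x)(1+x^2)(1+x^3)...
The coefficient of x^93 = 245920

245920


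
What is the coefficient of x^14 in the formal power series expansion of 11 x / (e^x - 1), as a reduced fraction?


The exponential generating function for Bernoulli numbers is
x / (e^x - 1) = sum_{k>=0} B_k x^k / k!.
So the coefficient of x^14 in 11 x / (e^x - 1) is 11 B_14 / 14!.
Computing: B_14 = 7/6, 14! = 87178291200, giving
11 * 7/6 / 87178291200 = 1/6793113600.

1/6793113600


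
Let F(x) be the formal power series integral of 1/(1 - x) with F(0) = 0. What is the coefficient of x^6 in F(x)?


1/(1 - x) = sum_{k>=0} x^k. Integrating termwise and using F(0) = 0 gives
F(x) = sum_{k>=0} x^(k+1) / (k+1) = sum_{m>=1} x^m / m = -ln(1 - x).
So the coefficient of x^6 is 1/6 = 1/6.

1/6


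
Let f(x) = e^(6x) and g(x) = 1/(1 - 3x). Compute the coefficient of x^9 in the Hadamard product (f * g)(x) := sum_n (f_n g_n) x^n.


Expanding: f_k = 6^k/k! (from e^(6x)) and g_k = 3^k (from 1/(1 - 3x)). So the Hadamard coefficient (f * g)_k = 6^k 3^k / k! = (18)^k / k!.
For k = 9: 18^9/9! = 198359290368/362880 = 19131876/35.

19131876/35


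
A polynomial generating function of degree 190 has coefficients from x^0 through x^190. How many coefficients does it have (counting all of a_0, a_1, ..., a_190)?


A polynomial of degree 190 takes the form a_0 + a_1 x + ... + a_190 x^190.
The number of coefficients is 190 + 1 = 191.

191


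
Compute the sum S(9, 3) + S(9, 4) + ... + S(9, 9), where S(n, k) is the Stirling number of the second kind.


By definition, S(n, k) counts partitions of an n-set into exactly k nonempty blocks.
Computing row n = 9 for k = 3..9:
S(9, k): 3025, 7770, 6951, 2646, 462, 36, 1
Sum = 20891.

20891


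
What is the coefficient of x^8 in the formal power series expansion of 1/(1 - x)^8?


The negative binomial / multiset identity is
1/(1 - x)^r = sum_{k>=0} C(k + r - 1, r - 1) x^k.
Here r = 8 and k = 8, so the coefficient is
C(8 + 7, 7) = C(15, 7)
= 6435

6435


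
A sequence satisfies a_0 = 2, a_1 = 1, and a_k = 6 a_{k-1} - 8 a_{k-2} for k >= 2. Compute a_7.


The characteristic equation is t^2 - 6 t + 8 = 0, with roots r_1 = 4 and r_2 = 2 (so c_1 = r_1 + r_2, c_2 = -r_1 r_2 as required).
One can use the closed form a_n = A r_1^n + B r_2^n, but direct iteration is more reliable:
a_0 = 2, a_1 = 1, a_2 = -10, a_3 = -68, a_4 = -328, a_5 = -1424, a_6 = -5920, a_7 = -24128.
So a_7 = -24128.

-24128


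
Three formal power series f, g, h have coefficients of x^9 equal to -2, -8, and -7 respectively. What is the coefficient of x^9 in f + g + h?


Series addition is componentwise:
-2 + -8 + -7
= -17

-17


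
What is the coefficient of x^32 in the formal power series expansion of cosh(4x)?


The Maclaurin series is cosh(t) = sum_{m>=0} t^(2m) / (2m)!, so substituting t = 4x, only even powers of x are nonzero, with coefficient of x^(2m) equal to 4^(2m) / (2m)!.
For x^32 the coefficient is 4^32/32! = 18446744073709551616/263130836933693530167218012160000000 = 8589934592/122529844256906551386796875.

8589934592/122529844256906551386796875


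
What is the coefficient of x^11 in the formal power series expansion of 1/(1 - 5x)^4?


The general identity 1/(1 - c x)^r = sum_{k>=0} c^k C(k + r - 1, r - 1) x^k follows by substituting y = c x into 1/(1 - y)^r = sum_{k>=0} C(k + r - 1, r - 1) y^k.
For c = 5, r = 4, k = 11:
5^11 * C(14, 3) = 48828125 * 364 = 17773437500.

17773437500


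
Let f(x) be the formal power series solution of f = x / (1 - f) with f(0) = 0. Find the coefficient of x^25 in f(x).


Apply Lagrange inversion: f = x * phi(f) with phi(t) = 1/(1 - t), so
[x^n] f = (1/n) [t^(n-1)] phi(t)^n = (1/n) [t^(n-1)] (1 - t)^(-n) = (1/n) C(2n - 2, n - 1) = C_{n-1}.
For n = 25: C_24 = C(48, 24) / 25 = 32247603683100/25 = 1289904147324 = 1289904147324.

1289904147324


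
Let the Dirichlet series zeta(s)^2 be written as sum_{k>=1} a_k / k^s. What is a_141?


The Dirichlet convolution of the constant function 1 with itself gives (1 * 1)(k) = sum_{d | k} 1 = d(k), the number of positive divisors of k.
Since zeta(s) = sum_{k>=1} 1/k^s, we have zeta(s)^2 = sum_{k>=1} d(k)/k^s, so a_k = d(k).
For k = 141: the divisors are 1, 3, 47, 141.
Count = 4.

4


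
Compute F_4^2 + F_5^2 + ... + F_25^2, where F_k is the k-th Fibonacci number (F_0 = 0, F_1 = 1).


There is a standard identity sum_{k=0}^{N} F_k^2 = F_N * F_{N+1} (proved inductively from the telescoping relation F_k^2 = F_k F_{k+1} - F_{k-1} F_k). Then
sum_{k=4}^{25} F_k^2 = F_25 F_26 - F_3 F_4.
Computing: F_25 = 75025, F_26 = 121393, F_3 = 2, F_4 = 3.
Sum = 75025 * 121393 - 2 * 3 = 9107509819.

9107509819


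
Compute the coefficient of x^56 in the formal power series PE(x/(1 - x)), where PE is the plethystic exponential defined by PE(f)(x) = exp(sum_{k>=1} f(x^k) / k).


For f(x) = x/(1 - x) we have
sum_{k>=1} f(x^k) / k = sum_{k>=1} (1/k) * x^k / (1 - x^k) = sum_{k, m >= 1} x^(k m) / k,
which after exponentiating simplifies to
PE(x/(1 - x)) = prod_{k>=1} 1 / (1 - x^k).
This is the generating function for the partition function p(n), so the coefficient of x^56 is p(56).
Computing p(56) by dynamic programming over parts 1, 2, ..., 56: p(56) = 526823.

526823


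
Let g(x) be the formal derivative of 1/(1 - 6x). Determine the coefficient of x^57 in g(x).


Differentiate termwise: d/dx sum_{k>=0} 6^k x^k = sum_{k>=1} k 6^k x^(k-1) = sum_{j>=0} (j+1) 6^(j+1) x^j.
Equivalently, d/dx [1/(1 - 6x)] = 6/(1 - 6x)^2.
For j = 57: 58 * 6^58 = 58 * 1357602166130257152481187563160405662935023616 = 78740925635554914843908878663303528450231369728.

78740925635554914843908878663303528450231369728


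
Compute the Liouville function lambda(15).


The Liouville function is lambda(k) = (-1)^Omega(k), where Omega(k) counts the prime factors of k with multiplicity.
Factoring: 15 = 3 * 5, so Omega(15) = 2.
lambda(15) = (-1)^2 = 1.

1


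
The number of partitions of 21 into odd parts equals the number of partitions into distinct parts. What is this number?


Computing partitions of 21 into odd parts (1, 3, 5, ...):
Using the generating function prod_{k>=0} 1/(1-x^(2k+1)),
the count is 76

76


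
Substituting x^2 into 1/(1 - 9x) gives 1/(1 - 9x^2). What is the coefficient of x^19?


Since 1/(1 - 9x^2) only has even powers of x,
the coefficient of x^19 (odd) is 0.

0


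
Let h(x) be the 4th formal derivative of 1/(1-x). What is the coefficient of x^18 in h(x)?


Differentiating 4 times: d^4/dx^4 [1/(1-x)] = 4!/(1-x)^5.
The expansion 1/(1-x)^5 = sum_{k>=0} C(k+4, 4) x^k, so the coefficient of x^n in 4!/(1-x)^5 is 4! * C(n+4, 4).
For n = 18: 24 * C(22, 4) = 24 * 7315 = 175560

175560


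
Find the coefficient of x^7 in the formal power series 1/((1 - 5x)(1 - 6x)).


By partial fractions or Cauchy convolution:
The coefficient equals sum_{k=0}^{7} 5^k * 6^(7-k).
= 1288991

1288991


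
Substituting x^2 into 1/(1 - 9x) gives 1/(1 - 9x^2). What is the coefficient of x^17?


Since 1/(1 - 9x^2) only has even powers of x,
the coefficient of x^17 (odd) is 0.

0


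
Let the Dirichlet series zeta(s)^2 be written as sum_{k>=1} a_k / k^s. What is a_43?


The Dirichlet convolution of the constant function 1 with itself gives (1 * 1)(k) = sum_{d | k} 1 = d(k), the number of positive divisors of k.
Since zeta(s) = sum_{k>=1} 1/k^s, we have zeta(s)^2 = sum_{k>=1} d(k)/k^s, so a_k = d(k).
For k = 43: the divisors are 1, 43.
Count = 2.

2


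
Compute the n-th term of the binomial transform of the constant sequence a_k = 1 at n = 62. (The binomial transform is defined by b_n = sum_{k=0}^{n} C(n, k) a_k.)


With a_k = 1 for all k, b_n = sum_{k=0}^{n} C(n, k) = 2^n by the binomial theorem.
For n = 62: 2^62 = 4611686018427387904.

4611686018427387904


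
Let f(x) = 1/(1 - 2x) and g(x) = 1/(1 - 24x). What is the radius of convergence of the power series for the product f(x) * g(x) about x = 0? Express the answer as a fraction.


The radius of 1/(1 - 2x) is 1/2 (nearest singularity at x = 1/2), and the radius of 1/(1 - 24x) is 1/24.
The product f(x)*g(x) = 1/((1 - 2x)(1 - 24x)) has singularities at both 1/2 and 1/24, so its radius of convergence is the distance to the nearest one:
min(1/2, 1/24) = 1/24.

1/24


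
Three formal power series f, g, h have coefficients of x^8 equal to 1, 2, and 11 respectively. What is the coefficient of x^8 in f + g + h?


Series addition is componentwise:
1 + 2 + 11
= 14

14


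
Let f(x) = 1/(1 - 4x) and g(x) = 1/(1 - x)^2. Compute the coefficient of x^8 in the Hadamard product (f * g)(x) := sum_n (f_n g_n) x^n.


f has coefficients f_k = 4^k. For g = 1/(1 - x)^2 the coefficient is g_k = C(k + 1, 1) = k + 1. The Hadamard coefficient is (f * g)_k = 4^k * (k + 1).
For k = 8: 4^8 * 9 = 65536 * 9 = 589824.

589824


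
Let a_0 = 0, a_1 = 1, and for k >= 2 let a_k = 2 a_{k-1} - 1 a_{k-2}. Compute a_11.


Iterating the recurrence forward:
a_0 = 0
a_1 = 1
a_2 = 2*1 - 1*0 = 2
a_3 = 2*2 - 1*1 = 3
a_4 = 2*3 - 1*2 = 4
a_5 = 2*4 - 1*3 = 5
a_6 = 2*5 - 1*4 = 6
a_7 = 2*6 - 1*5 = 7
a_8 = 2*7 - 1*6 = 8
a_9 = 2*8 - 1*7 = 9
a_10 = 2*9 - 1*8 = 10
a_11 = 2*10 - 1*9 = 11
So a_11 = 11.

11


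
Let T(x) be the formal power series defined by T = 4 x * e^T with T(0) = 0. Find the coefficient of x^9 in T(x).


Apply the Lagrange inversion formula: if T = 4 x * phi(T) with phi(t) = e^t, then
[x^n] T = 4^n * (1/n) [t^(n-1)] phi(t)^n = 4^n * (1/n) [t^(n-1)] e^(n t) = 4^n * (1/n) * n^(n-1) / (n-1)! = 4^n * n^(n-1) / n!.
When c = 1 this is the Cayley count of rooted labeled trees on n vertices, divided by n!.
For n = 9: 4^9 * 9^8 / 9! = 262144 * 43046721/362880 = 1088391168/35.

1088391168/35


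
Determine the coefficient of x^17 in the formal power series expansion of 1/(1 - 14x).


The geometric series identity gives 1/(1 - c x) = sum_{k>=0} c^k x^k, so the coefficient of x^k is c^k.
Here c = 14 and k = 17.
Computing: 14^17 = 30491346729331195904

30491346729331195904


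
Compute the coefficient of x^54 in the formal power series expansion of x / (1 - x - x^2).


Let f(x) = sum_{k>=0} a_k x^k. Multiplying f(x) * (1 - x - x^2) = x and matching coefficients gives a_0 = 0, a_1 = 1, and a_k = a_{k-1} + a_{k-2} for k >= 2. These are the Fibonacci numbers F_k.
Iterating from F_0 = 0, F_1 = 1:
F_0=0, F_1=1, F_2=1, F_3=2, F_4=3, F_5=5, F_6=8, F_7=13, F_8=21, F_9=34, ...
F_54 = 86267571272.

86267571272


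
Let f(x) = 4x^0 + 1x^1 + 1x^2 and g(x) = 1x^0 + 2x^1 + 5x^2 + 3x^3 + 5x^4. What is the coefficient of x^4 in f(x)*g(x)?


Cauchy product at x^4:
4*5 + 1*3 + 1*5
= 28

28


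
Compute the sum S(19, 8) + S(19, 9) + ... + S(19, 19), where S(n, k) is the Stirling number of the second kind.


By definition, S(n, k) counts partitions of an n-set into exactly k nonempty blocks.
Computing row n = 19 for k = 8..19:
S(19, k): 1709751003480, 1144614626805, 477297033785, 129413217791, 23466951300, 2892439160, 243577530, 13916778, 527136, 12597, 171, 1
Sum = 3487693306534.

3487693306534


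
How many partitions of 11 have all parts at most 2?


Using the generating function (1-x)^(-1)(1-x^2)^(-1),
the coefficient of x^11 counts these restricted partitions.
Result = 6

6


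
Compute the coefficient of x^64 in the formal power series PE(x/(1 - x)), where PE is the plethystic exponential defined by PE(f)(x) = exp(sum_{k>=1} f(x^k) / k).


For f(x) = x/(1 - x) we have
sum_{k>=1} f(x^k) / k = sum_{k>=1} (1/k) * x^k / (1 - x^k) = sum_{k, m >= 1} x^(k m) / k,
which after exponentiating simplifies to
PE(x/(1 - x)) = prod_{k>=1} 1 / (1 - x^k).
This is the generating function for the partition function p(n), so the coefficient of x^64 is p(64).
Computing p(64) by dynamic programming over parts 1, 2, ..., 64: p(64) = 1741630.

1741630


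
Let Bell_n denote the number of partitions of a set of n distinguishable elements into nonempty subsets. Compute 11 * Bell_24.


Bell_24 can be computed from the Bell triangle or from Dobinski's identity Bell_n = (1/e) * sum_{k>=0} k^n / k!.
Computing Bell_24 = 445958869294805289.
Then 11 * 445958869294805289 = 4905547562242858179.

4905547562242858179


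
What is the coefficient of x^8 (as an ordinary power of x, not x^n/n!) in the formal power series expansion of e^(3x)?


The exponential series is e^y = sum_{k>=0} y^k / k!. Substituting y = 3x gives
e^(3x) = sum_{k>=0} 3^k x^k / k!.
So the coefficient of x^n is a^n/n! with a = 3, n = 8:
3^8 / 8! = 6561/40320 = 729/4480

729/4480


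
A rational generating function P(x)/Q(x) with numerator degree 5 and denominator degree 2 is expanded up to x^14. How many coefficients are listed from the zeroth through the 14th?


Expanding up to x^14 gives the coefficients for x^0, x^1, ..., x^14.
That is 14 + 1 = 15 coefficients in total.

15


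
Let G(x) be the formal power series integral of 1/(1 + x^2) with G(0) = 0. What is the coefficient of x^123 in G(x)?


1/(1 + x^2) = sum_{j>=0} (-1)^j x^(2j). Integrating termwise with G(0) = 0:
G(x) = sum_{j>=0} (-1)^j x^(2j+1) / (2j+1) = arctan(x).
Only odd powers are nonzero. For x^123 write 123 = 2*61 + 1, giving
(-1)^61 / 123 = -1/123 = -1/123.

-1/123


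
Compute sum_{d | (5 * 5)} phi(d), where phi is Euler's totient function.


First, 5 * 5 = 25. One classical identity is sum_{d | n} phi(d) = n (each k in [1, n] has a unique gcd with n, and among the k's with gcd(k, n) = n/d there are phi(d) of them). So the sum equals 25. We also verify directly:
Divisors of 25: 1, 5, 25.
phi values: 1, 4, 20.
Sum = 25.

25


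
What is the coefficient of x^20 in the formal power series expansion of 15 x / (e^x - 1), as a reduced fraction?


The exponential generating function for Bernoulli numbers is
x / (e^x - 1) = sum_{k>=0} B_k x^k / k!.
So the coefficient of x^20 in 15 x / (e^x - 1) is 15 B_20 / 20!.
Computing: B_20 = -174611/330, 20! = 2432902008176640000, giving
15 * -174611/330 / 2432902008176640000 = -174611/53523844179886080000.

-174611/53523844179886080000


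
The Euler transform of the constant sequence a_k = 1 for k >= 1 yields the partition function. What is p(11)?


The Euler transform converts the sequence a_k = 1 into the number of integer partitions.
Using the recurrence or dynamic programming:
p(11) = 56

56


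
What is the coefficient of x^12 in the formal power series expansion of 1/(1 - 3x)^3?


The general identity 1/(1 - c x)^r = sum_{k>=0} c^k C(k + r - 1, r - 1) x^k follows by substituting y = c x into 1/(1 - y)^r = sum_{k>=0} C(k + r - 1, r - 1) y^k.
For c = 3, r = 3, k = 12:
3^12 * C(14, 2) = 531441 * 91 = 48361131.

48361131


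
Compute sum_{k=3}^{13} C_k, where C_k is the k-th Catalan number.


C_3 through C_13: 5, 14, 42, 132, 429, 1430, 4862, 16796, 58786, 208012, 742900
Sum = 5 + 14 + 42 + 132 + 429 + 1430 + 4862 + 16796 + 58786 + 208012 + 742900
= 1033408

1033408


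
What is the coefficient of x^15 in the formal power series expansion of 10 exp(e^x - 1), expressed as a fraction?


exp(e^x - 1) is the exponential generating function for the Bell numbers Bell_k: exp(e^x - 1) = sum_{k>=0} Bell_k x^k / k!.
So the coefficient of x^15 in 10 exp(e^x - 1) is 10 Bell_15 / 15!.
Computing: Bell_15 = 1382958545 and 15! = 1307674368000, giving
10 * 1382958545/1307674368000 = 276591709/26153487360.

276591709/26153487360


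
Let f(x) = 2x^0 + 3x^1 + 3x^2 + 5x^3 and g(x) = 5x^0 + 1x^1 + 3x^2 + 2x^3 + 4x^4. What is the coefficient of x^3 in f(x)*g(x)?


Cauchy product at x^3:
2*2 + 3*3 + 3*1 + 5*5
= 41

41


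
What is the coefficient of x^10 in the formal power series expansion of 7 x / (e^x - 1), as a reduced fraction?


The exponential generating function for Bernoulli numbers is
x / (e^x - 1) = sum_{k>=0} B_k x^k / k!.
So the coefficient of x^10 in 7 x / (e^x - 1) is 7 B_10 / 10!.
Computing: B_10 = 5/66, 10! = 3628800, giving
7 * 5/66 / 3628800 = 1/6842880.

1/6842880


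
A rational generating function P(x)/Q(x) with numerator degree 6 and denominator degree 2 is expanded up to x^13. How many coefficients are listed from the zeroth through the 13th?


Expanding up to x^13 gives the coefficients for x^0, x^1, ..., x^13.
That is 13 + 1 = 14 coefficients in total.

14


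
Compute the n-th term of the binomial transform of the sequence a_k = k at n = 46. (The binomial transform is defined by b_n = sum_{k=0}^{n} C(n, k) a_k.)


With a_k = k, b_n = sum_{k=0}^{n} C(n, k) k. Using k * C(n, k) = n * C(n-1, k-1) gives b_n = n * sum_{k>=1} C(n-1, k-1) = n * 2^(n-1).
For n = 46: 46 * 2^45 = 46 * 35184372088832 = 1618481116086272.

1618481116086272


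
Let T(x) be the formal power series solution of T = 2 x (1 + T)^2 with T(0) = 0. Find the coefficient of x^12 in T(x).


Apply the Lagrange inversion formula: if T = 2 x * phi(T) with phi(t) = (1 + t)^2, then [x^n] T = 2^n * (1/n) [t^(n-1)] phi(t)^n = 2^n * (1/n) [t^(n-1)] (1 + t)^(2n) = 2^n * (1/n) C(2n, n-1).
Using the identity C(2n, n-1) = C(2n, n) * n / (n+1), the unscaled factor equals C(2n, n) / (n+1) = C_n, the n-th Catalan number.
For n = 12: C_12 = C(24, 12) / 13 = 2704156/13 = 208012.
With the 2^12 = 4096 factor, the coefficient is 4096 * 208012 = 852017152.

852017152


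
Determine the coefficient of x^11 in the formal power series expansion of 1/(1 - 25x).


The geometric series identity gives 1/(1 - c x) = sum_{k>=0} c^k x^k, so the coefficient of x^k is c^k.
Here c = 25 and k = 11.
Computing: 25^11 = 2384185791015625

2384185791015625


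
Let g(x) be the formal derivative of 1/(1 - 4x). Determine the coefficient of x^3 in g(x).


Differentiate termwise: d/dx sum_{k>=0} 4^k x^k = sum_{k>=1} k 4^k x^(k-1) = sum_{j>=0} (j+1) 4^(j+1) x^j.
Equivalently, d/dx [1/(1 - 4x)] = 4/(1 - 4x)^2.
For j = 3: 4 * 4^4 = 4 * 256 = 1024.

1024


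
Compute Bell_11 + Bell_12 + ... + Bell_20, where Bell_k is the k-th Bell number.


Recall Bell_k counts set partitions of a k-set (with Bell_0 = 1 by convention).
Bell_11 through Bell_20: 678570, 4213597, 27644437, 190899322, 1382958545, 10480142147, 82864869804, 682076806159, 5832742205057, 51724158235372
Sum = 678570 + 4213597 + 27644437 + 190899322 + 1382958545 + 10480142147 + 82864869804 + 682076806159 + 5832742205057 + 51724158235372 = 58333928653010.

58333928653010


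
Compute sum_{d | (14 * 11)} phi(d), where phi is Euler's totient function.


First, 14 * 11 = 154. One classical identity is sum_{d | n} phi(d) = n (each k in [1, n] has a unique gcd with n, and among the k's with gcd(k, n) = n/d there are phi(d) of them). So the sum equals 154. We also verify directly:
Divisors of 154: 1, 2, 7, 11, 14, 22, 77, 154.
phi values: 1, 1, 6, 10, 6, 10, 60, 60.
Sum = 154.

154


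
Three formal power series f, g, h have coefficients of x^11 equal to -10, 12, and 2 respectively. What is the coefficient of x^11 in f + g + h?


Series addition is componentwise:
-10 + 12 + 2
= 4

4


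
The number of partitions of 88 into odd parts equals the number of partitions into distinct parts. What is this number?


Computing partitions of 88 into odd parts (1, 3, 5, ...):
Using the generating function prod_{k>=0} 1/(1-x^(2k+1)),
the count is 159046

159046


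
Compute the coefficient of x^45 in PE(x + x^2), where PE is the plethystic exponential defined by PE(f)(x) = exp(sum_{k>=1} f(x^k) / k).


With f(x) = x + x^2, the exponent is sum_{k>=1} (x^k + x^(2k)) / k = -ln(1 - x) - ln(1 - x^2). Exponentiating:
PE(x + x^2) = 1 / ((1 - x)(1 - x^2)).
This is the generating function for partitions of n into parts of size 1 or 2. The number of 2's can be any j in 0..22, and the rest are 1's, so
[x^45] = floor(45/2) + 1 = 23.

23


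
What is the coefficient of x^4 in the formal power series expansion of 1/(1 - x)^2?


The expansion 1/(1 - x)^r = sum_{k>=0} C(k + r - 1, r - 1) x^k follows from the multiset / negative-binomial theorem (or from repeated differentiation of the geometric series).
For r = 2 and k = 4:
C(5, 1) = 120 / (1 * 24) = 5.

5


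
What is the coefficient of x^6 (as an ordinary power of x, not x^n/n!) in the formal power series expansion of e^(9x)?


The exponential series is e^y = sum_{k>=0} y^k / k!. Substituting y = 9x gives
e^(9x) = sum_{k>=0} 9^k x^k / k!.
So the coefficient of x^n is a^n/n! with a = 9, n = 6:
9^6 / 6! = 531441/720 = 59049/80

59049/80


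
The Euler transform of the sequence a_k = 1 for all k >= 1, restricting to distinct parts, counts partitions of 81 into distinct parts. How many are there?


Partitions of 81 into distinct parts can be computed via generating function.
Product (1+x)(1+x^2)(1+x^3)...
The coefficient of x^81 = 84756

84756


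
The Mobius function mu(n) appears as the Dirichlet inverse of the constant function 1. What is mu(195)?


195 = 3 * 5 * 13 (all distinct primes).
mu(195) = (-1)^3 = -1

-1


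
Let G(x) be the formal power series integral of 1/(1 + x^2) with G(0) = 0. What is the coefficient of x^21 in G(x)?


1/(1 + x^2) = sum_{j>=0} (-1)^j x^(2j). Integrating termwise with G(0) = 0:
G(x) = sum_{j>=0} (-1)^j x^(2j+1) / (2j+1) = arctan(x).
Only odd powers are nonzero. For x^21 write 21 = 2*10 + 1, giving
(-1)^10 / 21 = 1/21 = 1/21.

1/21


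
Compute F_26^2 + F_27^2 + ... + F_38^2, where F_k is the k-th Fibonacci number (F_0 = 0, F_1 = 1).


There is a standard identity sum_{k=0}^{N} F_k^2 = F_N * F_{N+1} (proved inductively from the telescoping relation F_k^2 = F_k F_{k+1} - F_{k-1} F_k). Then
sum_{k=26}^{38} F_k^2 = F_38 F_39 - F_25 F_26.
Computing: F_38 = 39088169, F_39 = 63245986, F_25 = 75025, F_26 = 121393.
Sum = 39088169 * 63245986 - 75025 * 121393 = 2472160681829809.

2472160681829809


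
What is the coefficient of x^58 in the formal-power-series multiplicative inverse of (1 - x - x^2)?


Let the inverse be f(x) = sum_{k>=0} a_k x^k. From f(x) * (1 - x - x^2) = 1 and matching coefficients:
 x^0: a_0 = 1.
 x^1: a_1 - a_0 = 0, so a_1 = 1.
 x^k (k >= 2): a_k - a_{k-1} - a_{k-2} = 0, i.e. a_k = a_{k-1} + a_{k-2}.
This is the Fibonacci-type recurrence shifted so that a_0 = a_1 = 1.
Iterating: a_0=1, a_1=1, a_2=2, a_3=3, a_4=5, a_5=8, a_6=13, a_7=21, a_8=34, a_9=55, ...
a_58 = 956722026041.

956722026041


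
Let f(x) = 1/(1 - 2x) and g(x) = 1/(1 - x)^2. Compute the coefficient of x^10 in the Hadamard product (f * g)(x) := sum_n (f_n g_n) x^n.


f has coefficients f_k = 2^k. For g = 1/(1 - x)^2 the coefficient is g_k = C(k + 1, 1) = k + 1. The Hadamard coefficient is (f * g)_k = 2^k * (k + 1).
For k = 10: 2^10 * 11 = 1024 * 11 = 11264.

11264


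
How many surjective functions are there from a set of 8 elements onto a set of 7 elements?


By inclusion-exclusion on which target elements are missed, the number of surjections from an n-set onto a k-set is
surj(n, k) = sum_{j=0}^{k} (-1)^j C(k, j) (k - j)^n.
Equivalently surj(n, k) = k! * S(n, k), where S(n, k) is the Stirling number of the second kind.
For n = 8, k = 7:
S(8, 7) = 28, so
surj = 7! * 28 = 5040 * 28 = 141120.

141120


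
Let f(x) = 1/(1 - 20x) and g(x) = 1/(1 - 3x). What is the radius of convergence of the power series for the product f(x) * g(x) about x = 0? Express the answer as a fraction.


The radius of 1/(1 - 20x) is 1/20 (nearest singularity at x = 1/20), and the radius of 1/(1 - 3x) is 1/3.
The product f(x)*g(x) = 1/((1 - 20x)(1 - 3x)) has singularities at both 1/20 and 1/3, so its radius of convergence is the distance to the nearest one:
min(1/20, 1/3) = 1/20.

1/20


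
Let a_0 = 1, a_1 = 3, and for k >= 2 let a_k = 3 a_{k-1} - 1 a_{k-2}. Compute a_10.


Iterating the recurrence forward:
a_0 = 1
a_1 = 3
a_2 = 3*3 - 1*1 = 8
a_3 = 3*8 - 1*3 = 21
a_4 = 3*21 - 1*8 = 55
a_5 = 3*55 - 1*21 = 144
a_6 = 3*144 - 1*55 = 377
a_7 = 3*377 - 1*144 = 987
a_8 = 3*987 - 1*377 = 2584
a_9 = 3*2584 - 1*987 = 6765
a_10 = 3*6765 - 1*2584 = 17711
So a_10 = 17711.

17711


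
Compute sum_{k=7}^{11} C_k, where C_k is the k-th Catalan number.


C_7 through C_11: 429, 1430, 4862, 16796, 58786
Sum = 429 + 1430 + 4862 + 16796 + 58786
= 82303

82303


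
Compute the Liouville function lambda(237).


The Liouville function is lambda(k) = (-1)^Omega(k), where Omega(k) counts the prime factors of k with multiplicity.
Factoring: 237 = 3 * 79, so Omega(237) = 2.
lambda(237) = (-1)^2 = 1.

1


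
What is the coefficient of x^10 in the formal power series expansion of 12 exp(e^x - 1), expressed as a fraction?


exp(e^x - 1) is the exponential generating function for the Bell numbers Bell_k: exp(e^x - 1) = sum_{k>=0} Bell_k x^k / k!.
So the coefficient of x^10 in 12 exp(e^x - 1) is 12 Bell_10 / 10!.
Computing: Bell_10 = 115975 and 10! = 3628800, giving
12 * 115975/3628800 = 4639/12096.

4639/12096


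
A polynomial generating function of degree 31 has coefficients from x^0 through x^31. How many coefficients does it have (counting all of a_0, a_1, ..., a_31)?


A polynomial of degree 31 takes the form a_0 + a_1 x + ... + a_31 x^31.
The number of coefficients is 31 + 1 = 32.

32


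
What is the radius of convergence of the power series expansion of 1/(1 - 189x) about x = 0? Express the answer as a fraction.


Expanding 1/(1 - 189x) = sum_{k>=0} 189^k x^k, the series converges when |189x| < 1, i.e., |x| < 1/189.
So the radius of convergence is 1/189 = 1/189.

1/189


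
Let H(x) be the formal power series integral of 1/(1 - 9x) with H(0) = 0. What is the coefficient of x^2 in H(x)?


1/(1 - 9x) = sum_{k>=0} 9^k x^k. Integrating termwise with H(0) = 0:
H(x) = sum_{k>=0} 9^k x^(k+1) / (k+1) = sum_{m>=1} 9^(m-1) x^m / m.
For m = 2: 9^1/2 = 9/2 = 9/2.

9/2


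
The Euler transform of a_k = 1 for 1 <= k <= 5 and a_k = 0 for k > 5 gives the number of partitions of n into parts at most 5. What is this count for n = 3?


Partitions of 3 into parts at most 5:
Using generating function (1-x)^(-1)(1-x^2)^(-1)...(1-x^5)^(-1),
the coefficient of x^3 = 3

3


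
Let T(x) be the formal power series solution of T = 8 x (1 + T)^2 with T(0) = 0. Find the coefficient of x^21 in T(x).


Apply the Lagrange inversion formula: if T = 8 x * phi(T) with phi(t) = (1 + t)^2, then [x^n] T = 8^n * (1/n) [t^(n-1)] phi(t)^n = 8^n * (1/n) [t^(n-1)] (1 + t)^(2n) = 8^n * (1/n) C(2n, n-1).
Using the identity C(2n, n-1) = C(2n, n) * n / (n+1), the unscaled factor equals C(2n, n) / (n+1) = C_n, the n-th Catalan number.
For n = 21: C_21 = C(42, 21) / 22 = 538257874440/22 = 24466267020.
With the 8^21 = 9223372036854775808 factor, the coefficient is 9223372036854775808 * 24466267020 = 225661483078490225880764252160.

225661483078490225880764252160


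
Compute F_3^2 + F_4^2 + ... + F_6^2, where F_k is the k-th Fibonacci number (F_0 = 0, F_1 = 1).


There is a standard identity sum_{k=0}^{N} F_k^2 = F_N * F_{N+1} (proved inductively from the telescoping relation F_k^2 = F_k F_{k+1} - F_{k-1} F_k). Then
sum_{k=3}^{6} F_k^2 = F_6 F_7 - F_2 F_3.
Computing: F_6 = 8, F_7 = 13, F_2 = 1, F_3 = 2.
Sum = 8 * 13 - 1 * 2 = 102.

102


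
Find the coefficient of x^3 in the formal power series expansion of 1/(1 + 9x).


Write 1/(1 + c x) = 1/(1 - (-c) x) and apply the geometric-series identity
1/(1 - y) = sum_{k>=0} y^k to get 1/(1 + c x) = sum_{k>=0} (-c)^k x^k.
So the coefficient of x^k is (-c)^k = (-1)^k * c^k.
Here c = 9 and k = 3:
(-9)^3 = -1 * 729 = -729

-729


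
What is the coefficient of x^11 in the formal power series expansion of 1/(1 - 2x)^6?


The general identity 1/(1 - c x)^r = sum_{k>=0} c^k C(k + r - 1, r - 1) x^k follows by substituting y = c x into 1/(1 - y)^r = sum_{k>=0} C(k + r - 1, r - 1) y^k.
For c = 2, r = 6, k = 11:
2^11 * C(16, 5) = 2048 * 4368 = 8945664.

8945664


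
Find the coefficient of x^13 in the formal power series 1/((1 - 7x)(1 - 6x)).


By partial fractions or Cauchy convolution:
The coefficient equals sum_{k=0}^{13} 7^k * 6^(13-k).
= 599858908753

599858908753


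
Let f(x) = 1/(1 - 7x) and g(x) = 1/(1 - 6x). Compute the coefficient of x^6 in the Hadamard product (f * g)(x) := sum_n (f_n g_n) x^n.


f has coefficients f_k = 7^k and g has coefficients g_k = 6^k, so the Hadamard product has coefficient (f*g)_k = 7^k * 6^k = 42^k.
For k = 6: 42^6 = 5489031744.

5489031744


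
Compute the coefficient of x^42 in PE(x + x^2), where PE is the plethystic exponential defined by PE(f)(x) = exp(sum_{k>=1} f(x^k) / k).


With f(x) = x + x^2, the exponent is sum_{k>=1} (x^k + x^(2k)) / k = -ln(1 - x) - ln(1 - x^2). Exponentiating:
PE(x + x^2) = 1 / ((1 - x)(1 - x^2)).
This is the generating function for partitions of n into parts of size 1 or 2. The number of 2's can be any j in 0..21, and the rest are 1's, so
[x^42] = floor(42/2) + 1 = 22.

22


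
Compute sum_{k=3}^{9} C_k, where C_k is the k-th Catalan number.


C_3 through C_9: 5, 14, 42, 132, 429, 1430, 4862
Sum = 5 + 14 + 42 + 132 + 429 + 1430 + 4862
= 6914

6914


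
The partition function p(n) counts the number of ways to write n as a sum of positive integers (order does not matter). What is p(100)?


Using the generating function prod_{k>=1} 1/(1-x^k), we compute p(100).
By dynamic programming over parts 1 through 100:
p(100) = 190569292

190569292


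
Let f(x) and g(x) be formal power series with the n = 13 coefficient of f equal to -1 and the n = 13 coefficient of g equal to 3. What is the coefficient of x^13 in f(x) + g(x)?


Addition of formal power series is termwise.
The coefficient of x^13 in f + g = -1 + 3
= 2

2


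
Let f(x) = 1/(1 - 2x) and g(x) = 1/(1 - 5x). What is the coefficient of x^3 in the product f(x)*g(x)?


The coefficient of x^n in f*g is the Cauchy product: sum_{k=0}^{n} a^k * b^(n-k).
With a=2, b=5, n=3:
sum_{k=0}^{3} 2^k * 5^(3-k)
= 203

203


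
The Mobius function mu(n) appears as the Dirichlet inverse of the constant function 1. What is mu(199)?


199 = 199 (all distinct primes).
mu(199) = (-1)^1 = -1

-1


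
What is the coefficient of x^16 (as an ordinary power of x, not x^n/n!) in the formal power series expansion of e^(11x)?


The exponential series is e^y = sum_{k>=0} y^k / k!. Substituting y = 11x gives
e^(11x) = sum_{k>=0} 11^k x^k / k!.
So the coefficient of x^n is a^n/n! with a = 11, n = 16:
11^16 / 16! = 45949729863572161/20922789888000 = 4177248169415651/1902071808000

4177248169415651/1902071808000


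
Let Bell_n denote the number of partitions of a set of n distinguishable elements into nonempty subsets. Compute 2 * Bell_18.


Bell_18 can be computed from the Bell triangle or from Dobinski's identity Bell_n = (1/e) * sum_{k>=0} k^n / k!.
Computing Bell_18 = 682076806159.
Then 2 * 682076806159 = 1364153612318.

1364153612318


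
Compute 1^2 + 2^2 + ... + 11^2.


This power sum has a closed form given by Faulhaber's formula
sum_{k=1}^{m} k^p = (1 / (p + 1)) * sum_{j=0}^{p} C(p + 1, j) B_j m^(p + 1 - j),
but for small m direct computation is fastest:
1 + 4 + 9 + 16 + 25 + 36 + 49 + 64 + 81 + 100 + 121 = 506.

506


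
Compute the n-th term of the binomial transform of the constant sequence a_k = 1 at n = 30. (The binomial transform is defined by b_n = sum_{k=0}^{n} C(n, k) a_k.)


With a_k = 1 for all k, b_n = sum_{k=0}^{n} C(n, k) = 2^n by the binomial theorem.
For n = 30: 2^30 = 1073741824.

1073741824


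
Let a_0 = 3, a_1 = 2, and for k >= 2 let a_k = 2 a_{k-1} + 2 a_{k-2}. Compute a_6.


Iterating the recurrence forward:
a_0 = 3
a_1 = 2
a_2 = 2*2 + 2*3 = 10
a_3 = 2*10 + 2*2 = 24
a_4 = 2*24 + 2*10 = 68
a_5 = 2*68 + 2*24 = 184
a_6 = 2*184 + 2*68 = 504
So a_6 = 504.

504


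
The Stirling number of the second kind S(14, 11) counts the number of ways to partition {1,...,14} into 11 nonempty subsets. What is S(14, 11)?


Using the explicit formula S(n,k) = (1/k!) sum_{j=0}^{k} (-1)^(k-j) C(k,j) j^n:
S(14, 11) = 66066
Equivalently, S(n,k) is n! times the coefficient of x^n in the EGF (e^x - 1)^k / k!.

66066


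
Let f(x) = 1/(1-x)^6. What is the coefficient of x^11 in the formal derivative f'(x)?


Differentiate: d/dx [ 1/(1-x)^r ] = r / (1-x)^(r+1).
Here r = 6, so f'(x) = 6 / (1-x)^7.
The expansion of 1/(1-x)^(r+1) has coefficient of x^n equal to C(n+r, r).
So the coefficient of x^11 in f'(x) is
6 * C(17, 6) = 6 * 12376 = 74256

74256


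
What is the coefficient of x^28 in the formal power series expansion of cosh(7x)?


The Maclaurin series is cosh(t) = sum_{m>=0} t^(2m) / (2m)!, so substituting t = 7x, only even powers of x are nonzero, with coefficient of x^(2m) equal to 7^(2m) / (2m)!.
For x^28 the coefficient is 7^28/28! = 459986536544739960976801/304888344611713860501504000000 = 191581231380566414401/126983900296423931904000000.

191581231380566414401/126983900296423931904000000


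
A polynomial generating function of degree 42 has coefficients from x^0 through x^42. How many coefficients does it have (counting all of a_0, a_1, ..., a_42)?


A polynomial of degree 42 takes the form a_0 + a_1 x + ... + a_42 x^42.
The number of coefficients is 42 + 1 = 43.

43


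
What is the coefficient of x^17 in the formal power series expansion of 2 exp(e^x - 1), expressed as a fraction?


exp(e^x - 1) is the exponential generating function for the Bell numbers Bell_k: exp(e^x - 1) = sum_{k>=0} Bell_k x^k / k!.
So the coefficient of x^17 in 2 exp(e^x - 1) is 2 Bell_17 / 17!.
Computing: Bell_17 = 82864869804 and 17! = 355687428096000, giving
2 * 82864869804/355687428096000 = 255755771/548900352000.

255755771/548900352000


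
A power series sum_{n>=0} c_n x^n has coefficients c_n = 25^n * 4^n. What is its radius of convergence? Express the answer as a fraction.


By the root test (Cauchy-Hadamard), the radius is R = 1 / limsup_n |c_n|^(1/n).
Here |c_n|^(1/n) = (25^n * 4^n)^(1/n) = 25 * 4 = 100 for all n.
So R = 1/100 = 1/100.

1/100


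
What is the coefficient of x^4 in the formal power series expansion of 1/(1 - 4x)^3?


The general identity 1/(1 - c x)^r = sum_{k>=0} c^k C(k + r - 1, r - 1) x^k follows by substituting y = c x into 1/(1 - y)^r = sum_{k>=0} C(k + r - 1, r - 1) y^k.
For c = 4, r = 3, k = 4:
4^4 * C(6, 2) = 256 * 15 = 3840.

3840


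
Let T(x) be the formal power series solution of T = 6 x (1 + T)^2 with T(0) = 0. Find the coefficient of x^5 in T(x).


Apply the Lagrange inversion formula: if T = 6 x * phi(T) with phi(t) = (1 + t)^2, then [x^n] T = 6^n * (1/n) [t^(n-1)] phi(t)^n = 6^n * (1/n) [t^(n-1)] (1 + t)^(2n) = 6^n * (1/n) C(2n, n-1).
Using the identity C(2n, n-1) = C(2n, n) * n / (n+1), the unscaled factor equals C(2n, n) / (n+1) = C_n, the n-th Catalan number.
For n = 5: C_5 = C(10, 5) / 6 = 252/6 = 42.
With the 6^5 = 7776 factor, the coefficient is 7776 * 42 = 326592.

326592


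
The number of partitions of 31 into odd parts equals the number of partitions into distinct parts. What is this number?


Computing partitions of 31 into odd parts (1, 3, 5, ...):
Using the generating function prod_{k>=0} 1/(1-x^(2k+1)),
the count is 340

340


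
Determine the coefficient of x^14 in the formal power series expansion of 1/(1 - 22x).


The geometric series identity gives 1/(1 - c x) = sum_{k>=0} c^k x^k, so the coefficient of x^k is c^k.
Here c = 22 and k = 14.
Computing: 22^14 = 6221821273427820544

6221821273427820544


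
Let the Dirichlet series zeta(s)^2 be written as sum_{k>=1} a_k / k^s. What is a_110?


The Dirichlet convolution of the constant function 1 with itself gives (1 * 1)(k) = sum_{d | k} 1 = d(k), the number of positive divisors of k.
Since zeta(s) = sum_{k>=1} 1/k^s, we have zeta(s)^2 = sum_{k>=1} d(k)/k^s, so a_k = d(k).
For k = 110: the divisors are 1, 2, 5, 10, 11, 22, 55, 110.
Count = 8.

8


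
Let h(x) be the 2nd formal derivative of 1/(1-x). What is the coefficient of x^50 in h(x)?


Differentiating 2 times: d^2/dx^2 [1/(1-x)] = 2!/(1-x)^3.
The expansion 1/(1-x)^3 = sum_{k>=0} C(k+2, 2) x^k, so the coefficient of x^n in 2!/(1-x)^3 is 2! * C(n+2, 2).
For n = 50: 2 * C(52, 2) = 2 * 1326 = 2652

2652


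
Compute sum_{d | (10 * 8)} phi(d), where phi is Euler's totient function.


First, 10 * 8 = 80. One classical identity is sum_{d | n} phi(d) = n (each k in [1, n] has a unique gcd with n, and among the k's with gcd(k, n) = n/d there are phi(d) of them). So the sum equals 80. We also verify directly:
Divisors of 80: 1, 2, 4, 5, 8, 10, 16, 20, 40, 80.
phi values: 1, 1, 2, 4, 4, 4, 8, 8, 16, 32.
Sum = 80.

80


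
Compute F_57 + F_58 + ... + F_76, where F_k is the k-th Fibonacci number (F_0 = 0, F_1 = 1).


Use the identity sum_{k=0}^{N} F_k = F_{N+2} - 1 (which follows from F_{k+2} - F_{k+1} = F_k). Then
sum_{k=57}^{76} F_k = (F_{78} - 1) - (F_{58} - 1) = F_{78} - F_{58}.
Computing: F_{78} = 8944394323791464, F_{58} = 591286729879, so
Sum = 8944394323791464 - 591286729879 = 8943803037061585.

8943803037061585
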